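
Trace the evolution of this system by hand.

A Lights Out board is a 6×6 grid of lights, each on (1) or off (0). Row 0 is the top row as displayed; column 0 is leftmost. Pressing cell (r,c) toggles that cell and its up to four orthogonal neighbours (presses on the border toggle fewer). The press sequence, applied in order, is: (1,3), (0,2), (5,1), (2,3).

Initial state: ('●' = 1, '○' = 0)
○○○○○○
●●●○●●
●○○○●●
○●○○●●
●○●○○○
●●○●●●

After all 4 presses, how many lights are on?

20

t=0: ○○○○○○
●●●○●●
●○○○●●
○●○○●●
●○●○○○
●●○●●●
t=1: ○○○●○○
●●○●○●
●○○●●●
○●○○●●
●○●○○○
●●○●●●
t=2: ○●●○○○
●●●●○●
●○○●●●
○●○○●●
●○●○○○
●●○●●●
t=3: ○●●○○○
●●●●○●
●○○●●●
○●○○●●
●●●○○○
○○●●●●
t=4: ○●●○○○
●●●○○●
●○●○○●
○●○●●●
●●●○○○
○○●●●●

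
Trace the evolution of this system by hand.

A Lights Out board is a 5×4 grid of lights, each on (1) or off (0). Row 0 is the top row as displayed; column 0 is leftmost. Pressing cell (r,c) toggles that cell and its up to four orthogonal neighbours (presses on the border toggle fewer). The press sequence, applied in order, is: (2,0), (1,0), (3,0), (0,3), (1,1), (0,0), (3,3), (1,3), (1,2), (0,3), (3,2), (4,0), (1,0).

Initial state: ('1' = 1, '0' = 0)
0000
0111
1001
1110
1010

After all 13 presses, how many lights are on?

0) 0000
0111
1001
1110
1010
1) 0000
1111
0101
0110
1010
2) 1000
0011
1101
0110
1010
3) 1000
0011
0101
1010
0010
4) 1011
0010
0101
1010
0010
5) 1111
1100
0001
1010
0010
6) 0011
0100
0001
1010
0010
7) 0011
0100
0000
1001
0011
8) 0010
0111
0001
1001
0011
9) 0000
0000
0011
1001
0011
10) 0011
0001
0011
1001
0011
11) 0011
0001
0001
1110
0001
12) 0011
0001
0001
0110
1101
13) 1011
1101
1001
0110
1101

13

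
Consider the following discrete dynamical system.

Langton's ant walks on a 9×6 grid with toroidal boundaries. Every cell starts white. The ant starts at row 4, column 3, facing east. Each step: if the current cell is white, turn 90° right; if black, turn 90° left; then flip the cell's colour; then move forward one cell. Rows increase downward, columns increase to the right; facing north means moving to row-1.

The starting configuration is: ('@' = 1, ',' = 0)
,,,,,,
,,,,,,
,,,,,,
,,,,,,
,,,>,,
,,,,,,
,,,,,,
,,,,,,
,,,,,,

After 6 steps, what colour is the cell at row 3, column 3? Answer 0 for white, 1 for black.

0) ,,,,,,
,,,,,,
,,,,,,
,,,,,,
,,,>,,
,,,,,,
,,,,,,
,,,,,,
,,,,,,
1) ,,,,,,
,,,,,,
,,,,,,
,,,,,,
,,,@,,
,,,v,,
,,,,,,
,,,,,,
,,,,,,
2) ,,,,,,
,,,,,,
,,,,,,
,,,,,,
,,,@,,
,,<@,,
,,,,,,
,,,,,,
,,,,,,
3) ,,,,,,
,,,,,,
,,,,,,
,,,,,,
,,^@,,
,,@@,,
,,,,,,
,,,,,,
,,,,,,
4) ,,,,,,
,,,,,,
,,,,,,
,,,,,,
,,@>,,
,,@@,,
,,,,,,
,,,,,,
,,,,,,
5) ,,,,,,
,,,,,,
,,,,,,
,,,^,,
,,@,,,
,,@@,,
,,,,,,
,,,,,,
,,,,,,
6) ,,,,,,
,,,,,,
,,,,,,
,,,@>,
,,@,,,
,,@@,,
,,,,,,
,,,,,,
,,,,,,

1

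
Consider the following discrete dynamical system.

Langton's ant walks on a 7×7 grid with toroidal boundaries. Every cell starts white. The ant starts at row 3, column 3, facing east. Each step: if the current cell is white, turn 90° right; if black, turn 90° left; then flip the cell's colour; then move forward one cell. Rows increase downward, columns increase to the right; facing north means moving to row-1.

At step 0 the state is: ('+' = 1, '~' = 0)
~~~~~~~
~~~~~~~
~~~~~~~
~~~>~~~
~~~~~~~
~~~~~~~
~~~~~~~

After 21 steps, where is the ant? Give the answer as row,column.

0) ~~~~~~~
~~~~~~~
~~~~~~~
~~~>~~~
~~~~~~~
~~~~~~~
~~~~~~~
1) ~~~~~~~
~~~~~~~
~~~~~~~
~~~+~~~
~~~v~~~
~~~~~~~
~~~~~~~
2) ~~~~~~~
~~~~~~~
~~~~~~~
~~~+~~~
~~<+~~~
~~~~~~~
~~~~~~~
3) ~~~~~~~
~~~~~~~
~~~~~~~
~~^+~~~
~~++~~~
~~~~~~~
~~~~~~~
4) ~~~~~~~
~~~~~~~
~~~~~~~
~~+>~~~
~~++~~~
~~~~~~~
~~~~~~~
5) ~~~~~~~
~~~~~~~
~~~^~~~
~~+~~~~
~~++~~~
~~~~~~~
~~~~~~~
6) ~~~~~~~
~~~~~~~
~~~+>~~
~~+~~~~
~~++~~~
~~~~~~~
~~~~~~~
7) ~~~~~~~
~~~~~~~
~~~++~~
~~+~v~~
~~++~~~
~~~~~~~
~~~~~~~
8) ~~~~~~~
~~~~~~~
~~~++~~
~~+<+~~
~~++~~~
~~~~~~~
~~~~~~~
9) ~~~~~~~
~~~~~~~
~~~^+~~
~~+++~~
~~++~~~
~~~~~~~
~~~~~~~
10) ~~~~~~~
~~~~~~~
~~<~+~~
~~+++~~
~~++~~~
~~~~~~~
~~~~~~~
11) ~~~~~~~
~~^~~~~
~~+~+~~
~~+++~~
~~++~~~
~~~~~~~
~~~~~~~
12) ~~~~~~~
~~+>~~~
~~+~+~~
~~+++~~
~~++~~~
~~~~~~~
~~~~~~~
13) ~~~~~~~
~~++~~~
~~+v+~~
~~+++~~
~~++~~~
~~~~~~~
~~~~~~~
14) ~~~~~~~
~~++~~~
~~<++~~
~~+++~~
~~++~~~
~~~~~~~
~~~~~~~
15) ~~~~~~~
~~++~~~
~~~++~~
~~v++~~
~~++~~~
~~~~~~~
~~~~~~~
16) ~~~~~~~
~~++~~~
~~~++~~
~~~>+~~
~~++~~~
~~~~~~~
~~~~~~~
17) ~~~~~~~
~~++~~~
~~~^+~~
~~~~+~~
~~++~~~
~~~~~~~
~~~~~~~
18) ~~~~~~~
~~++~~~
~~<~+~~
~~~~+~~
~~++~~~
~~~~~~~
~~~~~~~
19) ~~~~~~~
~~^+~~~
~~+~+~~
~~~~+~~
~~++~~~
~~~~~~~
~~~~~~~
20) ~~~~~~~
~<~+~~~
~~+~+~~
~~~~+~~
~~++~~~
~~~~~~~
~~~~~~~
21) ~^~~~~~
~+~+~~~
~~+~+~~
~~~~+~~
~~++~~~
~~~~~~~
~~~~~~~

0,1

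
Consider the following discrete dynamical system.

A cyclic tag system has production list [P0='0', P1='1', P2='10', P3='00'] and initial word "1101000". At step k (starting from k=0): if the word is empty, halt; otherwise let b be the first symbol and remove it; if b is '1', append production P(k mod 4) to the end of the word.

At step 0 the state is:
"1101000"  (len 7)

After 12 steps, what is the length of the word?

[0] "1101000"  (len 7)
[1] "1010000"  (len 7)
[2] "0100001"  (len 7)
[3] "100001"  (len 6)
[4] "0000100"  (len 7)
[5] "000100"  (len 6)
[6] "00100"  (len 5)
[7] "0100"  (len 4)
[8] "100"  (len 3)
[9] "000"  (len 3)
[10] "00"  (len 2)
[11] "0"  (len 1)
[12] (halted — word empty)

0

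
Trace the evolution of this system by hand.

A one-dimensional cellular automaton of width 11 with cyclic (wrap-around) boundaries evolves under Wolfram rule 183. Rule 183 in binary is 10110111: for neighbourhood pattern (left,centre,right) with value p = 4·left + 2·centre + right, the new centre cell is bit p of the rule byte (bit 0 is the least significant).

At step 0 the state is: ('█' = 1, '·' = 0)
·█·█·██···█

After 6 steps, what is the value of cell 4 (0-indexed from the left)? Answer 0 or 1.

0

gen 0: ·█·█·██···█
gen 1: █████··████
gen 2: ████·██·███
gen 3: ███·█··█·██
gen 4: ██·██████·█
gen 5: █·█·████·█·
gen 6: ████·██·███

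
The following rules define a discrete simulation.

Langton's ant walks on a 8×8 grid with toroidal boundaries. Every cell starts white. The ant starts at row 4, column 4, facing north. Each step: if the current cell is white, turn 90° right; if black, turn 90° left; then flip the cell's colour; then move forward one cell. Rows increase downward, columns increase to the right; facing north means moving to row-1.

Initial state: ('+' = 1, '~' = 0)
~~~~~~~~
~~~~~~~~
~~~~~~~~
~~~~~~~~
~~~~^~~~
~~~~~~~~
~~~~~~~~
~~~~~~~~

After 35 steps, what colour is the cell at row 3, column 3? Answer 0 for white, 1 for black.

[0] ~~~~~~~~
~~~~~~~~
~~~~~~~~
~~~~~~~~
~~~~^~~~
~~~~~~~~
~~~~~~~~
~~~~~~~~
[1] ~~~~~~~~
~~~~~~~~
~~~~~~~~
~~~~~~~~
~~~~+>~~
~~~~~~~~
~~~~~~~~
~~~~~~~~
[2] ~~~~~~~~
~~~~~~~~
~~~~~~~~
~~~~~~~~
~~~~++~~
~~~~~v~~
~~~~~~~~
~~~~~~~~
[3] ~~~~~~~~
~~~~~~~~
~~~~~~~~
~~~~~~~~
~~~~++~~
~~~~<+~~
~~~~~~~~
~~~~~~~~
[4] ~~~~~~~~
~~~~~~~~
~~~~~~~~
~~~~~~~~
~~~~^+~~
~~~~++~~
~~~~~~~~
~~~~~~~~
[5] ~~~~~~~~
~~~~~~~~
~~~~~~~~
~~~~~~~~
~~~<~+~~
~~~~++~~
~~~~~~~~
~~~~~~~~
[6] ~~~~~~~~
~~~~~~~~
~~~~~~~~
~~~^~~~~
~~~+~+~~
~~~~++~~
~~~~~~~~
~~~~~~~~
[7] ~~~~~~~~
~~~~~~~~
~~~~~~~~
~~~+>~~~
~~~+~+~~
~~~~++~~
~~~~~~~~
~~~~~~~~
[8] ~~~~~~~~
~~~~~~~~
~~~~~~~~
~~~++~~~
~~~+v+~~
~~~~++~~
~~~~~~~~
~~~~~~~~
[9] ~~~~~~~~
~~~~~~~~
~~~~~~~~
~~~++~~~
~~~<++~~
~~~~++~~
~~~~~~~~
~~~~~~~~
[10] ~~~~~~~~
~~~~~~~~
~~~~~~~~
~~~++~~~
~~~~++~~
~~~v++~~
~~~~~~~~
~~~~~~~~
[11] ~~~~~~~~
~~~~~~~~
~~~~~~~~
~~~++~~~
~~~~++~~
~~<+++~~
~~~~~~~~
~~~~~~~~
[12] ~~~~~~~~
~~~~~~~~
~~~~~~~~
~~~++~~~
~~^~++~~
~~++++~~
~~~~~~~~
~~~~~~~~
[13] ~~~~~~~~
~~~~~~~~
~~~~~~~~
~~~++~~~
~~+>++~~
~~++++~~
~~~~~~~~
~~~~~~~~
[14] ~~~~~~~~
~~~~~~~~
~~~~~~~~
~~~++~~~
~~++++~~
~~+v++~~
~~~~~~~~
~~~~~~~~
[15] ~~~~~~~~
~~~~~~~~
~~~~~~~~
~~~++~~~
~~++++~~
~~+~>+~~
~~~~~~~~
~~~~~~~~
[16] ~~~~~~~~
~~~~~~~~
~~~~~~~~
~~~++~~~
~~++^+~~
~~+~~+~~
~~~~~~~~
~~~~~~~~
[17] ~~~~~~~~
~~~~~~~~
~~~~~~~~
~~~++~~~
~~+<~+~~
~~+~~+~~
~~~~~~~~
~~~~~~~~
[18] ~~~~~~~~
~~~~~~~~
~~~~~~~~
~~~++~~~
~~+~~+~~
~~+v~+~~
~~~~~~~~
~~~~~~~~
[19] ~~~~~~~~
~~~~~~~~
~~~~~~~~
~~~++~~~
~~+~~+~~
~~<+~+~~
~~~~~~~~
~~~~~~~~
[20] ~~~~~~~~
~~~~~~~~
~~~~~~~~
~~~++~~~
~~+~~+~~
~~~+~+~~
~~v~~~~~
~~~~~~~~
[21] ~~~~~~~~
~~~~~~~~
~~~~~~~~
~~~++~~~
~~+~~+~~
~~~+~+~~
~<+~~~~~
~~~~~~~~
[22] ~~~~~~~~
~~~~~~~~
~~~~~~~~
~~~++~~~
~~+~~+~~
~^~+~+~~
~++~~~~~
~~~~~~~~
[23] ~~~~~~~~
~~~~~~~~
~~~~~~~~
~~~++~~~
~~+~~+~~
~+>+~+~~
~++~~~~~
~~~~~~~~
[24] ~~~~~~~~
~~~~~~~~
~~~~~~~~
~~~++~~~
~~+~~+~~
~+++~+~~
~+v~~~~~
~~~~~~~~
[25] ~~~~~~~~
~~~~~~~~
~~~~~~~~
~~~++~~~
~~+~~+~~
~+++~+~~
~+~>~~~~
~~~~~~~~
[26] ~~~~~~~~
~~~~~~~~
~~~~~~~~
~~~++~~~
~~+~~+~~
~+++~+~~
~+~+~~~~
~~~v~~~~
[27] ~~~~~~~~
~~~~~~~~
~~~~~~~~
~~~++~~~
~~+~~+~~
~+++~+~~
~+~+~~~~
~~<+~~~~
[28] ~~~~~~~~
~~~~~~~~
~~~~~~~~
~~~++~~~
~~+~~+~~
~+++~+~~
~+^+~~~~
~~++~~~~
[29] ~~~~~~~~
~~~~~~~~
~~~~~~~~
~~~++~~~
~~+~~+~~
~+++~+~~
~++>~~~~
~~++~~~~
[30] ~~~~~~~~
~~~~~~~~
~~~~~~~~
~~~++~~~
~~+~~+~~
~++^~+~~
~++~~~~~
~~++~~~~
[31] ~~~~~~~~
~~~~~~~~
~~~~~~~~
~~~++~~~
~~+~~+~~
~+<~~+~~
~++~~~~~
~~++~~~~
[32] ~~~~~~~~
~~~~~~~~
~~~~~~~~
~~~++~~~
~~+~~+~~
~+~~~+~~
~+v~~~~~
~~++~~~~
[33] ~~~~~~~~
~~~~~~~~
~~~~~~~~
~~~++~~~
~~+~~+~~
~+~~~+~~
~+~>~~~~
~~++~~~~
[34] ~~~~~~~~
~~~~~~~~
~~~~~~~~
~~~++~~~
~~+~~+~~
~+~~~+~~
~+~+~~~~
~~+v~~~~
[35] ~~~~~~~~
~~~~~~~~
~~~~~~~~
~~~++~~~
~~+~~+~~
~+~~~+~~
~+~+~~~~
~~+~>~~~

1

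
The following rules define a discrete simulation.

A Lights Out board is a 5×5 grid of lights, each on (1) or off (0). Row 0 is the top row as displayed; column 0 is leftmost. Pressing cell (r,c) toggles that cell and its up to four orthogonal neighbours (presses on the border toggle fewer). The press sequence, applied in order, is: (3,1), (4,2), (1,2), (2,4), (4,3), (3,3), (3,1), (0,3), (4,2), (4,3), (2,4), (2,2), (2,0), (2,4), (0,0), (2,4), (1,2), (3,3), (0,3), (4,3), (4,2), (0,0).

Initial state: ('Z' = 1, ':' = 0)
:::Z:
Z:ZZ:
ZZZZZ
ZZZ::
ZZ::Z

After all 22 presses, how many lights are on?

8

gen 0: :::Z:
Z:ZZ:
ZZZZZ
ZZZ::
ZZ::Z
gen 1: :::Z:
Z:ZZ:
Z:ZZZ
:::::
Z:::Z
gen 2: :::Z:
Z:ZZ:
Z:ZZZ
::Z::
ZZZZZ
gen 3: ::ZZ:
ZZ:::
Z::ZZ
::Z::
ZZZZZ
gen 4: ::ZZ:
ZZ::Z
Z::::
::Z:Z
ZZZZZ
gen 5: ::ZZ:
ZZ::Z
Z::::
::ZZZ
ZZ:::
gen 6: ::ZZ:
ZZ::Z
Z::Z:
:::::
ZZ:Z:
gen 7: ::ZZ:
ZZ::Z
ZZ:Z:
ZZZ::
Z::Z:
gen 8: ::::Z
ZZ:ZZ
ZZ:Z:
ZZZ::
Z::Z:
gen 9: ::::Z
ZZ:ZZ
ZZ:Z:
ZZ:::
ZZZ::
gen 10: ::::Z
ZZ:ZZ
ZZ:Z:
ZZ:Z:
ZZ:ZZ
gen 11: ::::Z
ZZ:Z:
ZZ::Z
ZZ:ZZ
ZZ:ZZ
gen 12: ::::Z
ZZZZ:
Z:ZZZ
ZZZZZ
ZZ:ZZ
gen 13: ::::Z
:ZZZ:
:ZZZZ
:ZZZZ
ZZ:ZZ
gen 14: ::::Z
:ZZZZ
:ZZ::
:ZZZ:
ZZ:ZZ
gen 15: ZZ::Z
ZZZZZ
:ZZ::
:ZZZ:
ZZ:ZZ
gen 16: ZZ::Z
ZZZZ:
:ZZZZ
:ZZZZ
ZZ:ZZ
gen 17: ZZZ:Z
Z::::
:Z:ZZ
:ZZZZ
ZZ:ZZ
gen 18: ZZZ:Z
Z::::
:Z::Z
:Z:::
ZZ::Z
gen 19: ZZ:Z:
Z::Z:
:Z::Z
:Z:::
ZZ::Z
gen 20: ZZ:Z:
Z::Z:
:Z::Z
:Z:Z:
ZZZZ:
gen 21: ZZ:Z:
Z::Z:
:Z::Z
:ZZZ:
Z::::
gen 22: :::Z:
:::Z:
:Z::Z
:ZZZ:
Z::::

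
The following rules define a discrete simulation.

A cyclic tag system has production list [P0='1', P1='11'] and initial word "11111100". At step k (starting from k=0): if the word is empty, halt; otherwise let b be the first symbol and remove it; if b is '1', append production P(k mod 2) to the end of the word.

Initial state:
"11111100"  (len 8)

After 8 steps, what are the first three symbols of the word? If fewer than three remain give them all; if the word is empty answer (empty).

0) "11111100"  (len 8)
1) "11111001"  (len 8)
2) "111100111"  (len 9)
3) "111001111"  (len 9)
4) "1100111111"  (len 10)
5) "1001111111"  (len 10)
6) "00111111111"  (len 11)
7) "0111111111"  (len 10)
8) "111111111"  (len 9)

111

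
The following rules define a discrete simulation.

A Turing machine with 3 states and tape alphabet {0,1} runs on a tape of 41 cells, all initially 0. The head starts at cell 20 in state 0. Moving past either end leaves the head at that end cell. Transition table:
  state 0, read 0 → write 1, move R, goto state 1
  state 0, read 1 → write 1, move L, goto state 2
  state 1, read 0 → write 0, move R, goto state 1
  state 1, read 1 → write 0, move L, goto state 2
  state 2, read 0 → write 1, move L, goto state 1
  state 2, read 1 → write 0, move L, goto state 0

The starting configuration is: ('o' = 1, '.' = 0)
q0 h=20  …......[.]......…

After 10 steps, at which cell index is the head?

30

t=0: q0 h=20  …......[.]......…
t=1: q1 h=21  ….....o[.]......…
t=2: q1 h=22  …....o.[.]......…
t=3: q1 h=23  …...o..[.]......…
t=4: q1 h=24  …..o...[.]......…
t=5: q1 h=25  ….o....[.]......…
t=6: q1 h=26  …o.....[.]......…
t=7: q1 h=27  …......[.]......…
t=8: q1 h=28  …......[.]......…
t=9: q1 h=29  …......[.]......…
t=10: q1 h=30  …......[.]......…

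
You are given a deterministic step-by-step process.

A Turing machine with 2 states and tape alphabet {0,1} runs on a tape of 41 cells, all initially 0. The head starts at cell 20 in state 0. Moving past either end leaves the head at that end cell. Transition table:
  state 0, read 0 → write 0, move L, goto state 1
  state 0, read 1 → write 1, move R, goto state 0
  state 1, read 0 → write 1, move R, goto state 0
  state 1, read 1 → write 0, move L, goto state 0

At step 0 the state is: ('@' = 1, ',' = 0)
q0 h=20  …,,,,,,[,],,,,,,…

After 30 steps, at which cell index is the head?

6

step 0: q0 h=20  …,,,,,,[,],,,,,,…
step 1: q1 h=19  …,,,,,,[,],,,,,,…
step 2: q0 h=20  …,,,,,@[,],,,,,,…
step 3: q1 h=19  …,,,,,,[@],,,,,,…
step 4: q0 h=18  …,,,,,,[,],,,,,,…
step 5: q1 h=17  …,,,,,,[,],,,,,,…
step 6: q0 h=18  …,,,,,@[,],,,,,,…
step 7: q1 h=17  …,,,,,,[@],,,,,,…
step 8: q0 h=16  …,,,,,,[,],,,,,,…
step 9: q1 h=15  …,,,,,,[,],,,,,,…
step 10: q0 h=16  …,,,,,@[,],,,,,,…
step 11: q1 h=15  …,,,,,,[@],,,,,,…
step 12: q0 h=14  …,,,,,,[,],,,,,,…
step 13: q1 h=13  …,,,,,,[,],,,,,,…
step 14: q0 h=14  …,,,,,@[,],,,,,,…
step 15: q1 h=13  …,,,,,,[@],,,,,,…
step 16: q0 h=12  …,,,,,,[,],,,,,,…
step 17: q1 h=11  …,,,,,,[,],,,,,,…
step 18: q0 h=12  …,,,,,@[,],,,,,,…
step 19: q1 h=11  …,,,,,,[@],,,,,,…
step 20: q0 h=10  …,,,,,,[,],,,,,,…
step 21: q1 h= 9  …,,,,,,[,],,,,,,…
step 22: q0 h=10  …,,,,,@[,],,,,,,…
step 23: q1 h= 9  …,,,,,,[@],,,,,,…
step 24: q0 h= 8  …,,,,,,[,],,,,,,…
step 25: q1 h= 7  …,,,,,,[,],,,,,,…
step 26: q0 h= 8  …,,,,,@[,],,,,,,…
step 27: q1 h= 7  …,,,,,,[@],,,,,,…
step 28: q0 h= 6  |,,,,,,[,],,,,,,…
step 29: q1 h= 5  |,,,,,[,],,,,,,…
step 30: q0 h= 6  |,,,,,@[,],,,,,,…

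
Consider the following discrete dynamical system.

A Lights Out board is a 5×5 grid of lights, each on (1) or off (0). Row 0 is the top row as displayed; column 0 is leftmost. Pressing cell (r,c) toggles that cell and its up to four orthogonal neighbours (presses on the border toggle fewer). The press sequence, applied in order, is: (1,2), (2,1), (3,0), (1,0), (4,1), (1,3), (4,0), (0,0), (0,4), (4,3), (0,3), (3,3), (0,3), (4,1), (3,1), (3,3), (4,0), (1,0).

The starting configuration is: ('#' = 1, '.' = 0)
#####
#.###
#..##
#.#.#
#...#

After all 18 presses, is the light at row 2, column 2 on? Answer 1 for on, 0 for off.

step 0: #####
#.###
#..##
#.#.#
#...#
step 1: ##.##
##..#
#.###
#.#.#
#...#
step 2: ##.##
#...#
.#.##
###.#
#...#
step 3: ##.##
#...#
##.##
..#.#
....#
step 4: .#.##
.#..#
.#.##
..#.#
....#
step 5: .#.##
.#..#
.#.##
.##.#
###.#
step 6: .#..#
.###.
.#..#
.##.#
###.#
step 7: .#..#
.###.
.#..#
###.#
..#.#
step 8: #...#
####.
.#..#
###.#
..#.#
step 9: #..#.
#####
.#..#
###.#
..#.#
step 10: #..#.
#####
.#..#
#####
...#.
step 11: #.#.#
###.#
.#..#
#####
...#.
step 12: #.#.#
###.#
.#.##
##...
.....
step 13: #..#.
#####
.#.##
##...
.....
step 14: #..#.
#####
.#.##
#....
###..
step 15: #..#.
#####
...##
.##..
#.#..
step 16: #..#.
#####
....#
.#.##
#.##.
step 17: #..#.
#####
....#
##.##
.###.
step 18: ...#.
..###
#...#
##.##
.###.

0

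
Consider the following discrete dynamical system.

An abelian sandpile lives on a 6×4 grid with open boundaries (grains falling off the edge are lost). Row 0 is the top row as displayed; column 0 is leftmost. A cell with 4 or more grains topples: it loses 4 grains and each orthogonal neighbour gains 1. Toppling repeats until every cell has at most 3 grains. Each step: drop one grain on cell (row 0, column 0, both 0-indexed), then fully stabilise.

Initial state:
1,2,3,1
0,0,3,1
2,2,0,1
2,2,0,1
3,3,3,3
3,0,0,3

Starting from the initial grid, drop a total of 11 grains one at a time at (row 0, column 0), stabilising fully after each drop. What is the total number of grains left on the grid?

42

step 0: 1,2,3,1
0,0,3,1
2,2,0,1
2,2,0,1
3,3,3,3
3,0,0,3
step 1: 2,2,3,1
0,0,3,1
2,2,0,1
2,2,0,1
3,3,3,3
3,0,0,3
step 2: 3,2,3,1
0,0,3,1
2,2,0,1
2,2,0,1
3,3,3,3
3,0,0,3
step 3: 0,3,3,1
1,0,3,1
2,2,0,1
2,2,0,1
3,3,3,3
3,0,0,3
step 4: 1,3,3,1
1,0,3,1
2,2,0,1
2,2,0,1
3,3,3,3
3,0,0,3
step 5: 2,3,3,1
1,0,3,1
2,2,0,1
2,2,0,1
3,3,3,3
3,0,0,3
step 6: 3,3,3,1
1,0,3,1
2,2,0,1
2,2,0,1
3,3,3,3
3,0,0,3
step 7: 1,1,1,2
2,2,0,2
2,2,1,1
2,2,0,1
3,3,3,3
3,0,0,3
step 8: 2,1,1,2
2,2,0,2
2,2,1,1
2,2,0,1
3,3,3,3
3,0,0,3
step 9: 3,1,1,2
2,2,0,2
2,2,1,1
2,2,0,1
3,3,3,3
3,0,0,3
step 10: 0,2,1,2
3,2,0,2
2,2,1,1
2,2,0,1
3,3,3,3
3,0,0,3
step 11: 1,2,1,2
3,2,0,2
2,2,1,1
2,2,0,1
3,3,3,3
3,0,0,3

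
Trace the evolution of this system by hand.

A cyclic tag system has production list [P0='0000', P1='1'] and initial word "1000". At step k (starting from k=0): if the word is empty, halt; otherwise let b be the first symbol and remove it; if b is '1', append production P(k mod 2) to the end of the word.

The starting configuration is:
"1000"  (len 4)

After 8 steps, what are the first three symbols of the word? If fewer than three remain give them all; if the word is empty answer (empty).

(empty)

[0] "1000"  (len 4)
[1] "0000000"  (len 7)
[2] "000000"  (len 6)
[3] "00000"  (len 5)
[4] "0000"  (len 4)
[5] "000"  (len 3)
[6] "00"  (len 2)
[7] "0"  (len 1)
[8] (halted — word empty)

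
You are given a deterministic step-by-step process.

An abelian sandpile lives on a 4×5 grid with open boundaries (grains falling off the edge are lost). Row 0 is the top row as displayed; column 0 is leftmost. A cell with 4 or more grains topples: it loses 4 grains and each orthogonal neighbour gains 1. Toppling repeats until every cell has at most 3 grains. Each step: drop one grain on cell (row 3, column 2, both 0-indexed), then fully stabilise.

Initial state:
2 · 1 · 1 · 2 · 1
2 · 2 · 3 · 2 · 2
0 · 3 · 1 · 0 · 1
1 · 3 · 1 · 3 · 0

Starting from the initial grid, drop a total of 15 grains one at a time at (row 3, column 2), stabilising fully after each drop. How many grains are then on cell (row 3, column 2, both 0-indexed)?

step 0: 2 · 1 · 1 · 2 · 1
2 · 2 · 3 · 2 · 2
0 · 3 · 1 · 0 · 1
1 · 3 · 1 · 3 · 0
step 1: 2 · 1 · 1 · 2 · 1
2 · 2 · 3 · 2 · 2
0 · 3 · 1 · 0 · 1
1 · 3 · 2 · 3 · 0
step 2: 2 · 1 · 1 · 2 · 1
2 · 2 · 3 · 2 · 2
0 · 3 · 1 · 0 · 1
1 · 3 · 3 · 3 · 0
step 3: 2 · 1 · 1 · 2 · 1
2 · 3 · 3 · 2 · 2
1 · 0 · 3 · 1 · 1
2 · 1 · 2 · 0 · 1
step 4: 2 · 1 · 1 · 2 · 1
2 · 3 · 3 · 2 · 2
1 · 0 · 3 · 1 · 1
2 · 1 · 3 · 0 · 1
step 5: 2 · 2 · 2 · 2 · 1
3 · 0 · 1 · 3 · 2
1 · 2 · 1 · 2 · 1
2 · 2 · 1 · 1 · 1
step 6: 2 · 2 · 2 · 2 · 1
3 · 0 · 1 · 3 · 2
1 · 2 · 1 · 2 · 1
2 · 2 · 2 · 1 · 1
step 7: 2 · 2 · 2 · 2 · 1
3 · 0 · 1 · 3 · 2
1 · 2 · 1 · 2 · 1
2 · 2 · 3 · 1 · 1
step 8: 2 · 2 · 2 · 2 · 1
3 · 0 · 1 · 3 · 2
1 · 2 · 2 · 2 · 1
2 · 3 · 0 · 2 · 1
step 9: 2 · 2 · 2 · 2 · 1
3 · 0 · 1 · 3 · 2
1 · 2 · 2 · 2 · 1
2 · 3 · 1 · 2 · 1
step 10: 2 · 2 · 2 · 2 · 1
3 · 0 · 1 · 3 · 2
1 · 2 · 2 · 2 · 1
2 · 3 · 2 · 2 · 1
step 11: 2 · 2 · 2 · 2 · 1
3 · 0 · 1 · 3 · 2
1 · 2 · 2 · 2 · 1
2 · 3 · 3 · 2 · 1
step 12: 2 · 2 · 2 · 2 · 1
3 · 0 · 1 · 3 · 2
1 · 3 · 3 · 2 · 1
3 · 0 · 1 · 3 · 1
step 13: 2 · 2 · 2 · 2 · 1
3 · 0 · 1 · 3 · 2
1 · 3 · 3 · 2 · 1
3 · 0 · 2 · 3 · 1
step 14: 2 · 2 · 2 · 2 · 1
3 · 0 · 1 · 3 · 2
1 · 3 · 3 · 2 · 1
3 · 0 · 3 · 3 · 1
step 15: 2 · 2 · 2 · 3 · 1
3 · 1 · 3 · 0 · 3
2 · 0 · 2 · 1 · 2
3 · 2 · 2 · 1 · 2

2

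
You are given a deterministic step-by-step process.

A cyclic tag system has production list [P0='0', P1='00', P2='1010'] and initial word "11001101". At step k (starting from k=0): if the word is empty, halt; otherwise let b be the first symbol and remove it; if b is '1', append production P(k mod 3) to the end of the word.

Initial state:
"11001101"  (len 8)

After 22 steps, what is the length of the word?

k=0  "11001101"  (len 8)
k=1  "10011010"  (len 8)
k=2  "001101000"  (len 9)
k=3  "01101000"  (len 8)
k=4  "1101000"  (len 7)
k=5  "10100000"  (len 8)
k=6  "01000001010"  (len 11)
k=7  "1000001010"  (len 10)
k=8  "00000101000"  (len 11)
k=9  "0000101000"  (len 10)
k=10  "000101000"  (len 9)
k=11  "00101000"  (len 8)
k=12  "0101000"  (len 7)
k=13  "101000"  (len 6)
k=14  "0100000"  (len 7)
k=15  "100000"  (len 6)
k=16  "000000"  (len 6)
k=17  "00000"  (len 5)
k=18  "0000"  (len 4)
k=19  "000"  (len 3)
k=20  "00"  (len 2)
k=21  "0"  (len 1)
k=22  (halted — word empty)

0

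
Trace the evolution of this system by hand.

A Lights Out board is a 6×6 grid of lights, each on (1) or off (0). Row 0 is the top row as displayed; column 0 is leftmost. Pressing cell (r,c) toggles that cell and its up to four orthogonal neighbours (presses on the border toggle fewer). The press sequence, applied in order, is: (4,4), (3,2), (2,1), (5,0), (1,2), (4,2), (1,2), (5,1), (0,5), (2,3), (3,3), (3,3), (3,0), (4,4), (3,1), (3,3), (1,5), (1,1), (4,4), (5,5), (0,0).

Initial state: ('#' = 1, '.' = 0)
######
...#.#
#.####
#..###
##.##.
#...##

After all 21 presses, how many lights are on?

k=0  ######
...#.#
#.####
#..###
##.##.
#...##
k=1  ######
...#.#
#.####
#..#.#
##...#
#....#
k=2  ######
...#.#
#..###
###..#
###..#
#....#
k=3  ######
.#.#.#
.#####
#.#..#
###..#
#....#
k=4  ######
.#.#.#
.#####
#.#..#
.##..#
.#...#
k=5  ##.###
..#..#
.#.###
#.#..#
.##..#
.#...#
k=6  ##.###
..#..#
.#.###
#....#
...#.#
.##..#
k=7  ######
.#.#.#
.#####
#....#
...#.#
.##..#
k=8  ######
.#.#.#
.#####
#....#
.#.#.#
#....#
k=9  ####..
.#.#..
.#####
#....#
.#.#.#
#....#
k=10  ####..
.#....
.#...#
#..#.#
.#.#.#
#....#
k=11  ####..
.#....
.#.#.#
#.#.##
.#...#
#....#
k=12  ####..
.#....
.#...#
#..#.#
.#.#.#
#....#
k=13  ####..
.#....
##...#
.#.#.#
##.#.#
#....#
k=14  ####..
.#....
##...#
.#.###
##..#.
#...##
k=15  ####..
.#....
#....#
#.####
#...#.
#...##
k=16  ####..
.#....
#..#.#
#....#
#..##.
#...##
k=17  ####.#
.#..##
#..#..
#....#
#..##.
#...##
k=18  #.##.#
#.#.##
##.#..
#....#
#..##.
#...##
k=19  #.##.#
#.#.##
##.#..
#...##
#....#
#....#
k=20  #.##.#
#.#.##
##.#..
#...##
#.....
#...#.
k=21  .###.#
..#.##
##.#..
#...##
#.....
#...#.

16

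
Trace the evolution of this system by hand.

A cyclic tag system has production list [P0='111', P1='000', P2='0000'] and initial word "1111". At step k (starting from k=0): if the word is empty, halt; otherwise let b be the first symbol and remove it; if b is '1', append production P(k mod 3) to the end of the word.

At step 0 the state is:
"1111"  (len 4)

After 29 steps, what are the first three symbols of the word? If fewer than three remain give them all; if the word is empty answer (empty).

t=0: "1111"  (len 4)
t=1: "111111"  (len 6)
t=2: "11111000"  (len 8)
t=3: "11110000000"  (len 11)
t=4: "1110000000111"  (len 13)
t=5: "110000000111000"  (len 15)
t=6: "100000001110000000"  (len 18)
t=7: "00000001110000000111"  (len 20)
t=8: "0000001110000000111"  (len 19)
t=9: "000001110000000111"  (len 18)
t=10: "00001110000000111"  (len 17)
t=11: "0001110000000111"  (len 16)
t=12: "001110000000111"  (len 15)
t=13: "01110000000111"  (len 14)
t=14: "1110000000111"  (len 13)
t=15: "1100000001110000"  (len 16)
t=16: "100000001110000111"  (len 18)
t=17: "00000001110000111000"  (len 20)
t=18: "0000001110000111000"  (len 19)
t=19: "000001110000111000"  (len 18)
t=20: "00001110000111000"  (len 17)
t=21: "0001110000111000"  (len 16)
t=22: "001110000111000"  (len 15)
t=23: "01110000111000"  (len 14)
t=24: "1110000111000"  (len 13)
t=25: "110000111000111"  (len 15)
t=26: "10000111000111000"  (len 17)
t=27: "00001110001110000000"  (len 20)
t=28: "0001110001110000000"  (len 19)
t=29: "001110001110000000"  (len 18)

001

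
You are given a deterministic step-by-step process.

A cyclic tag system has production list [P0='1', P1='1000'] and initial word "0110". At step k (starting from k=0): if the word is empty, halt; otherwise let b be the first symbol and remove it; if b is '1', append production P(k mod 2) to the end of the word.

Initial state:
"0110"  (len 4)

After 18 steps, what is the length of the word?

7

t=0: "0110"  (len 4)
t=1: "110"  (len 3)
t=2: "101000"  (len 6)
t=3: "010001"  (len 6)
t=4: "10001"  (len 5)
t=5: "00011"  (len 5)
t=6: "0011"  (len 4)
t=7: "011"  (len 3)
t=8: "11"  (len 2)
t=9: "11"  (len 2)
t=10: "11000"  (len 5)
t=11: "10001"  (len 5)
t=12: "00011000"  (len 8)
t=13: "0011000"  (len 7)
t=14: "011000"  (len 6)
t=15: "11000"  (len 5)
t=16: "10001000"  (len 8)
t=17: "00010001"  (len 8)
t=18: "0010001"  (len 7)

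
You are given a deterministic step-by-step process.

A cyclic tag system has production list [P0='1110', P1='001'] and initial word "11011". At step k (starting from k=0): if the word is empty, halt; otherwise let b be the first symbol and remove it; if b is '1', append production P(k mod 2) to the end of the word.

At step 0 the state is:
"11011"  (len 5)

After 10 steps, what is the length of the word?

19

0) "11011"  (len 5)
1) "10111110"  (len 8)
2) "0111110001"  (len 10)
3) "111110001"  (len 9)
4) "11110001001"  (len 11)
5) "11100010011110"  (len 14)
6) "1100010011110001"  (len 16)
7) "1000100111100011110"  (len 19)
8) "000100111100011110001"  (len 21)
9) "00100111100011110001"  (len 20)
10) "0100111100011110001"  (len 19)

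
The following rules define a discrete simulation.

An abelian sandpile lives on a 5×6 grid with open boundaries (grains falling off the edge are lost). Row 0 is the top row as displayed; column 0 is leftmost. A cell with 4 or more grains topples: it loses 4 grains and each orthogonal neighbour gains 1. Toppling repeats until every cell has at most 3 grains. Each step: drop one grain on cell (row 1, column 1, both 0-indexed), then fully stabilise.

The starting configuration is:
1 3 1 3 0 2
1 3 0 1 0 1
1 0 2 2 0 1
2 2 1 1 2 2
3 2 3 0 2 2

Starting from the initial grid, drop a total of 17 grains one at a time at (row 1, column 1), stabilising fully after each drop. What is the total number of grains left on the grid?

46

t=0: 1 3 1 3 0 2
1 3 0 1 0 1
1 0 2 2 0 1
2 2 1 1 2 2
3 2 3 0 2 2
t=1: 2 0 2 3 0 2
2 1 1 1 0 1
1 1 2 2 0 1
2 2 1 1 2 2
3 2 3 0 2 2
t=2: 2 0 2 3 0 2
2 2 1 1 0 1
1 1 2 2 0 1
2 2 1 1 2 2
3 2 3 0 2 2
t=3: 2 0 2 3 0 2
2 3 1 1 0 1
1 1 2 2 0 1
2 2 1 1 2 2
3 2 3 0 2 2
t=4: 2 1 2 3 0 2
3 0 2 1 0 1
1 2 2 2 0 1
2 2 1 1 2 2
3 2 3 0 2 2
t=5: 2 1 2 3 0 2
3 1 2 1 0 1
1 2 2 2 0 1
2 2 1 1 2 2
3 2 3 0 2 2
t=6: 2 1 2 3 0 2
3 2 2 1 0 1
1 2 2 2 0 1
2 2 1 1 2 2
3 2 3 0 2 2
t=7: 2 1 2 3 0 2
3 3 2 1 0 1
1 2 2 2 0 1
2 2 1 1 2 2
3 2 3 0 2 2
t=8: 3 2 2 3 0 2
0 1 3 1 0 1
2 3 2 2 0 1
2 2 1 1 2 2
3 2 3 0 2 2
t=9: 3 2 2 3 0 2
0 2 3 1 0 1
2 3 2 2 0 1
2 2 1 1 2 2
3 2 3 0 2 2
t=10: 3 2 2 3 0 2
0 3 3 1 0 1
2 3 2 2 0 1
2 2 1 1 2 2
3 2 3 0 2 2
t=11: 3 3 3 3 0 2
1 2 1 2 0 1
3 1 0 3 0 1
2 3 2 1 2 2
3 2 3 0 2 2
t=12: 3 3 3 3 0 2
1 3 1 2 0 1
3 1 0 3 0 1
2 3 2 1 2 2
3 2 3 0 2 2
t=13: 0 2 1 0 1 2
3 1 3 3 0 1
3 2 0 3 0 1
2 3 2 1 2 2
3 2 3 0 2 2
t=14: 0 2 1 0 1 2
3 2 3 3 0 1
3 2 0 3 0 1
2 3 2 1 2 2
3 2 3 0 2 2
t=15: 0 2 1 0 1 2
3 3 3 3 0 1
3 2 0 3 0 1
2 3 2 1 2 2
3 2 3 0 2 2
t=16: 1 3 2 1 1 2
1 3 2 1 1 1
2 2 0 1 1 1
1 3 1 3 2 2
1 1 1 1 2 2
t=17: 2 0 3 1 1 2
2 1 3 1 1 1
2 3 0 1 1 1
1 3 1 3 2 2
1 1 1 1 2 2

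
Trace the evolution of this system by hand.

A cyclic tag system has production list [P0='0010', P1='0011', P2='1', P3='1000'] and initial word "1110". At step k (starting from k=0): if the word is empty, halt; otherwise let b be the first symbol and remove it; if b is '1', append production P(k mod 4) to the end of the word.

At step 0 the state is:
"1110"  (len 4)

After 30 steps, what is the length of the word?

19

gen 0: "1110"  (len 4)
gen 1: "1100010"  (len 7)
gen 2: "1000100011"  (len 10)
gen 3: "0001000111"  (len 10)
gen 4: "001000111"  (len 9)
gen 5: "01000111"  (len 8)
gen 6: "1000111"  (len 7)
gen 7: "0001111"  (len 7)
gen 8: "001111"  (len 6)
gen 9: "01111"  (len 5)
gen 10: "1111"  (len 4)
gen 11: "1111"  (len 4)
gen 12: "1111000"  (len 7)
gen 13: "1110000010"  (len 10)
gen 14: "1100000100011"  (len 13)
gen 15: "1000001000111"  (len 13)
gen 16: "0000010001111000"  (len 16)
gen 17: "000010001111000"  (len 15)
gen 18: "00010001111000"  (len 14)
gen 19: "0010001111000"  (len 13)
gen 20: "010001111000"  (len 12)
gen 21: "10001111000"  (len 11)
gen 22: "00011110000011"  (len 14)
gen 23: "0011110000011"  (len 13)
gen 24: "011110000011"  (len 12)
gen 25: "11110000011"  (len 11)
gen 26: "11100000110011"  (len 14)
gen 27: "11000001100111"  (len 14)
gen 28: "10000011001111000"  (len 17)
gen 29: "00000110011110000010"  (len 20)
gen 30: "0000110011110000010"  (len 19)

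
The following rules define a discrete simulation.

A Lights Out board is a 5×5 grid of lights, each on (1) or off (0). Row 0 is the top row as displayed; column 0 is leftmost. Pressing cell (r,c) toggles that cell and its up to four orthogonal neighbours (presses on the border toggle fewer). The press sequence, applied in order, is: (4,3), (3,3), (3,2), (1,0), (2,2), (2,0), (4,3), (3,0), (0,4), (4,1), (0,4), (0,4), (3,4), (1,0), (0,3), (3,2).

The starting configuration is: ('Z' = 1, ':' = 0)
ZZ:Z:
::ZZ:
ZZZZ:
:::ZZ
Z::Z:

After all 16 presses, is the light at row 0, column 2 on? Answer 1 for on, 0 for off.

1

t=0: ZZ:Z:
::ZZ:
ZZZZ:
:::ZZ
Z::Z:
t=1: ZZ:Z:
::ZZ:
ZZZZ:
::::Z
Z:Z:Z
t=2: ZZ:Z:
::ZZ:
ZZZ::
::ZZ:
Z:ZZZ
t=3: ZZ:Z:
::ZZ:
ZZ:::
:Z:::
Z::ZZ
t=4: :Z:Z:
ZZZZ:
:Z:::
:Z:::
Z::ZZ
t=5: :Z:Z:
ZZ:Z:
::ZZ:
:ZZ::
Z::ZZ
t=6: :Z:Z:
:Z:Z:
ZZZZ:
ZZZ::
Z::ZZ
t=7: :Z:Z:
:Z:Z:
ZZZZ:
ZZZZ:
Z:Z::
t=8: :Z:Z:
:Z:Z:
:ZZZ:
::ZZ:
::Z::
t=9: :Z::Z
:Z:ZZ
:ZZZ:
::ZZ:
::Z::
t=10: :Z::Z
:Z:ZZ
:ZZZ:
:ZZZ:
ZZ:::
t=11: :Z:Z:
:Z:Z:
:ZZZ:
:ZZZ:
ZZ:::
t=12: :Z::Z
:Z:ZZ
:ZZZ:
:ZZZ:
ZZ:::
t=13: :Z::Z
:Z:ZZ
:ZZZZ
:ZZ:Z
ZZ::Z
t=14: ZZ::Z
Z::ZZ
ZZZZZ
:ZZ:Z
ZZ::Z
t=15: ZZZZ:
Z:::Z
ZZZZZ
:ZZ:Z
ZZ::Z
t=16: ZZZZ:
Z:::Z
ZZ:ZZ
:::ZZ
ZZZ:Z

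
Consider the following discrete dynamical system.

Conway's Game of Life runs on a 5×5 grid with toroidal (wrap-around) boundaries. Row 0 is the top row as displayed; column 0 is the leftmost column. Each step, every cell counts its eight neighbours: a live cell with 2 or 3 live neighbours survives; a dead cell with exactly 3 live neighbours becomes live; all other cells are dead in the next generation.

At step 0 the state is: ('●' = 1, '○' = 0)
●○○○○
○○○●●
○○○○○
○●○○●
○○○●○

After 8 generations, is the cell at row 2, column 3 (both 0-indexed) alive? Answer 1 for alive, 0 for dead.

[0] ●○○○○
○○○●●
○○○○○
○●○○●
○○○●○
[1] ○○○●○
○○○○●
●○○●●
○○○○○
●○○○●
[2] ●○○●○
●○○○○
●○○●●
○○○●○
○○○○●
[3] ●○○○○
●●○●○
●○○●○
●○○●○
○○○●●
[4] ●●●●○
●●●○○
●○○●○
●○●●○
●○○●○
[5] ○○○●○
○○○○○
●○○●○
●○●●○
●○○○○
[6] ○○○○○
○○○○●
○●●●○
●○●●○
○●●●○
[7] ○○●●○
○○●●○
●●○○○
●○○○○
○●○●●
[8] ○●○○○
○○○●●
●●●○●
○○●○○
●●○●●

0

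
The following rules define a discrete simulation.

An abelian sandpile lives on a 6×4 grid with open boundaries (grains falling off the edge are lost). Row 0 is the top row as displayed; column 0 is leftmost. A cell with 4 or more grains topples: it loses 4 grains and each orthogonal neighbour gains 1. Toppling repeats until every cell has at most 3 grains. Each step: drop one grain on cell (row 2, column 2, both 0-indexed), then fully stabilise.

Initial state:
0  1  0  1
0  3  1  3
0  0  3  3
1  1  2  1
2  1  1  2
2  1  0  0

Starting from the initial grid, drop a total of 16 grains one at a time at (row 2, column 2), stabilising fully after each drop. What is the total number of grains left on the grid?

[0] 0  1  0  1
0  3  1  3
0  0  3  3
1  1  2  1
2  1  1  2
2  1  0  0
[1] 0  1  0  2
0  3  3  0
0  1  1  1
1  1  3  2
2  1  1  2
2  1  0  0
[2] 0  1  0  2
0  3  3  0
0  1  2  1
1  1  3  2
2  1  1  2
2  1  0  0
[3] 0  1  0  2
0  3  3  0
0  1  3  1
1  1  3  2
2  1  1  2
2  1  0  0
[4] 0  2  1  2
1  0  1  1
0  3  2  2
1  2  0  3
2  1  2  2
2  1  0  0
[5] 0  2  1  2
1  0  1  1
0  3  3  2
1  2  0  3
2  1  2  2
2  1  0  0
[6] 0  2  1  2
1  1  2  1
1  0  1  3
1  3  1  3
2  1  2  2
2  1  0  0
[7] 0  2  1  2
1  1  2  1
1  0  2  3
1  3  1  3
2  1  2  2
2  1  0  0
[8] 0  2  1  2
1  1  2  1
1  0  3  3
1  3  1  3
2  1  2  2
2  1  0  0
[9] 0  2  1  2
1  1  3  2
1  1  1  1
1  3  3  0
2  1  2  3
2  1  0  0
[10] 0  2  1  2
1  1  3  2
1  1  2  1
1  3  3  0
2  1  2  3
2  1  0  0
[11] 0  2  1  2
1  1  3  2
1  1  3  1
1  3  3  0
2  1  2  3
2  1  0  0
[12] 0  2  2  2
1  2  0  3
1  3  2  2
2  0  1  1
2  2  3  3
2  1  0  0
[13] 0  2  2  2
1  2  0  3
1  3  3  2
2  0  1  1
2  2  3  3
2  1  0  0
[14] 0  2  2  2
1  3  1  3
2  0  1  3
2  1  2  1
2  2  3  3
2  1  0  0
[15] 0  2  2  2
1  3  1  3
2  0  2  3
2  1  2  1
2  2  3  3
2  1  0  0
[16] 0  2  2  2
1  3  1  3
2  0  3  3
2  1  2  1
2  2  3  3
2  1  0  0

41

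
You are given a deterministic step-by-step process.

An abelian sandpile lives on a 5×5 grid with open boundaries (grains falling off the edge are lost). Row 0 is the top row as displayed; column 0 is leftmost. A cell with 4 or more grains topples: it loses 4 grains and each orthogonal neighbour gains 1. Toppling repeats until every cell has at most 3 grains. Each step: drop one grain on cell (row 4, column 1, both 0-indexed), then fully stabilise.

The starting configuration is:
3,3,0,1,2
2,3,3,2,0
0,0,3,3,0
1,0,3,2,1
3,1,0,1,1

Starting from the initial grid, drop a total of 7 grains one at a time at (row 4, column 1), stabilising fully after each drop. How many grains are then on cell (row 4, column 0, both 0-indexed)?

1

gen 0: 3,3,0,1,2
2,3,3,2,0
0,0,3,3,0
1,0,3,2,1
3,1,0,1,1
gen 1: 3,3,0,1,2
2,3,3,2,0
0,0,3,3,0
1,0,3,2,1
3,2,0,1,1
gen 2: 3,3,0,1,2
2,3,3,2,0
0,0,3,3,0
1,0,3,2,1
3,3,0,1,1
gen 3: 3,3,0,1,2
2,3,3,2,0
0,0,3,3,0
2,1,3,2,1
0,1,1,1,1
gen 4: 3,3,0,1,2
2,3,3,2,0
0,0,3,3,0
2,1,3,2,1
0,2,1,1,1
gen 5: 3,3,0,1,2
2,3,3,2,0
0,0,3,3,0
2,1,3,2,1
0,3,1,1,1
gen 6: 3,3,0,1,2
2,3,3,2,0
0,0,3,3,0
2,2,3,2,1
1,0,2,1,1
gen 7: 3,3,0,1,2
2,3,3,2,0
0,0,3,3,0
2,2,3,2,1
1,1,2,1,1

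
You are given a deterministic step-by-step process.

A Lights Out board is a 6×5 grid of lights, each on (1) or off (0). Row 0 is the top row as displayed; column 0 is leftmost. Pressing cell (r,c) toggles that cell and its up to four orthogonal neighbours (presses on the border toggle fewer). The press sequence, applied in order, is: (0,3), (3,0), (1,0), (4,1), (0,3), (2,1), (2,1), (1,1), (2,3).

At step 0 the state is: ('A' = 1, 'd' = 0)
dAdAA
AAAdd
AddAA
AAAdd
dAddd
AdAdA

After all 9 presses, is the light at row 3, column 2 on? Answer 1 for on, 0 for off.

[0] dAdAA
AAAdd
AddAA
AAAdd
dAddd
AdAdA
[1] dAAdd
AAAAd
AddAA
AAAdd
dAddd
AdAdA
[2] dAAdd
AAAAd
dddAA
ddAdd
AAddd
AdAdA
[3] AAAdd
ddAAd
AddAA
ddAdd
AAddd
AdAdA
[4] AAAdd
ddAAd
AddAA
dAAdd
ddAdd
AAAdA
[5] AAdAA
ddAdd
AddAA
dAAdd
ddAdd
AAAdA
[6] AAdAA
dAAdd
dAAAA
ddAdd
ddAdd
AAAdA
[7] AAdAA
ddAdd
AddAA
dAAdd
ddAdd
AAAdA
[8] AddAA
AAddd
AAdAA
dAAdd
ddAdd
AAAdA
[9] AddAA
AAdAd
AAAdd
dAAAd
ddAdd
AAAdA

1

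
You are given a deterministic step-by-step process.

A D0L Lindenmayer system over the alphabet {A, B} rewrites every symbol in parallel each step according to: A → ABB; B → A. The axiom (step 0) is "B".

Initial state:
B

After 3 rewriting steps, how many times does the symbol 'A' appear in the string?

3

0) B
1) A
2) ABB
3) ABBAA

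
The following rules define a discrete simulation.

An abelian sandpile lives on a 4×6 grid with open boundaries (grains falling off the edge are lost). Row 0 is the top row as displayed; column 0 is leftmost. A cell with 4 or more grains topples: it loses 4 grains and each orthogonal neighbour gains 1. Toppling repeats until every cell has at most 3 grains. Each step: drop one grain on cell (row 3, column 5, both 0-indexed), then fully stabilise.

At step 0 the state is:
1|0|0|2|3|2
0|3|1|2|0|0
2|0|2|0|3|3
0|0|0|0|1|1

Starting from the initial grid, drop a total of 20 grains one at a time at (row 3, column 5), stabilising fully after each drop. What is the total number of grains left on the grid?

gen 0: 1|0|0|2|3|2
0|3|1|2|0|0
2|0|2|0|3|3
0|0|0|0|1|1
gen 1: 1|0|0|2|3|2
0|3|1|2|0|0
2|0|2|0|3|3
0|0|0|0|1|2
gen 2: 1|0|0|2|3|2
0|3|1|2|0|0
2|0|2|0|3|3
0|0|0|0|1|3
gen 3: 1|0|0|2|3|2
0|3|1|2|1|1
2|0|2|1|0|1
0|0|0|0|3|1
gen 4: 1|0|0|2|3|2
0|3|1|2|1|1
2|0|2|1|0|1
0|0|0|0|3|2
gen 5: 1|0|0|2|3|2
0|3|1|2|1|1
2|0|2|1|0|1
0|0|0|0|3|3
gen 6: 1|0|0|2|3|2
0|3|1|2|1|1
2|0|2|1|1|2
0|0|0|1|0|1
gen 7: 1|0|0|2|3|2
0|3|1|2|1|1
2|0|2|1|1|2
0|0|0|1|0|2
gen 8: 1|0|0|2|3|2
0|3|1|2|1|1
2|0|2|1|1|2
0|0|0|1|0|3
gen 9: 1|0|0|2|3|2
0|3|1|2|1|1
2|0|2|1|1|3
0|0|0|1|1|0
gen 10: 1|0|0|2|3|2
0|3|1|2|1|1
2|0|2|1|1|3
0|0|0|1|1|1
gen 11: 1|0|0|2|3|2
0|3|1|2|1|1
2|0|2|1|1|3
0|0|0|1|1|2
gen 12: 1|0|0|2|3|2
0|3|1|2|1|1
2|0|2|1|1|3
0|0|0|1|1|3
gen 13: 1|0|0|2|3|2
0|3|1|2|1|2
2|0|2|1|2|0
0|0|0|1|2|1
gen 14: 1|0|0|2|3|2
0|3|1|2|1|2
2|0|2|1|2|0
0|0|0|1|2|2
gen 15: 1|0|0|2|3|2
0|3|1|2|1|2
2|0|2|1|2|0
0|0|0|1|2|3
gen 16: 1|0|0|2|3|2
0|3|1|2|1|2
2|0|2|1|2|1
0|0|0|1|3|0
gen 17: 1|0|0|2|3|2
0|3|1|2|1|2
2|0|2|1|2|1
0|0|0|1|3|1
gen 18: 1|0|0|2|3|2
0|3|1|2|1|2
2|0|2|1|2|1
0|0|0|1|3|2
gen 19: 1|0|0|2|3|2
0|3|1|2|1|2
2|0|2|1|2|1
0|0|0|1|3|3
gen 20: 1|0|0|2|3|2
0|3|1|2|1|2
2|0|2|1|3|2
0|0|0|2|0|1

30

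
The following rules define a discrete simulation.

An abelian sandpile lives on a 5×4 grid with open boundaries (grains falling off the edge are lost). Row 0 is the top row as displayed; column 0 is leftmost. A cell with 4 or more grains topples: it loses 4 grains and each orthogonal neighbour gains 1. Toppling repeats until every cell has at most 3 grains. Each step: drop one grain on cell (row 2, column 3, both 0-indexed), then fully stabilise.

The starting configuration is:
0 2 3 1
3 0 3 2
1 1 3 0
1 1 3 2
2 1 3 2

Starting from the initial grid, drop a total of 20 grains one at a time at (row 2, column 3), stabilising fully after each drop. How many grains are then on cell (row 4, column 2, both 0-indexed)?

t=0: 0 2 3 1
3 0 3 2
1 1 3 0
1 1 3 2
2 1 3 2
t=1: 0 2 3 1
3 0 3 2
1 1 3 1
1 1 3 2
2 1 3 2
t=2: 0 2 3 1
3 0 3 2
1 1 3 2
1 1 3 2
2 1 3 2
t=3: 0 2 3 1
3 0 3 2
1 1 3 3
1 1 3 2
2 1 3 2
t=4: 0 3 0 3
3 1 2 0
1 2 2 3
1 2 2 1
2 2 1 0
t=5: 0 3 0 3
3 1 2 1
1 2 3 0
1 2 2 2
2 2 1 0
t=6: 0 3 0 3
3 1 2 1
1 2 3 1
1 2 2 2
2 2 1 0
t=7: 0 3 0 3
3 1 2 1
1 2 3 2
1 2 2 2
2 2 1 0
t=8: 0 3 0 3
3 1 2 1
1 2 3 3
1 2 2 2
2 2 1 0
t=9: 0 3 0 3
3 1 3 2
1 3 0 1
1 2 3 3
2 2 1 0
t=10: 0 3 0 3
3 1 3 2
1 3 0 2
1 2 3 3
2 2 1 0
t=11: 0 3 0 3
3 1 3 2
1 3 0 3
1 2 3 3
2 2 1 0
t=12: 0 3 0 3
3 1 3 3
1 3 2 1
1 3 0 1
2 2 2 1
t=13: 0 3 0 3
3 1 3 3
1 3 2 2
1 3 0 1
2 2 2 1
t=14: 0 3 0 3
3 1 3 3
1 3 2 3
1 3 0 1
2 2 2 1
t=15: 0 3 2 0
3 3 1 2
2 1 1 2
2 0 2 2
2 3 2 1
t=16: 0 3 2 0
3 3 1 2
2 1 1 3
2 0 2 2
2 3 2 1
t=17: 0 3 2 0
3 3 1 3
2 1 2 0
2 0 2 3
2 3 2 1
t=18: 0 3 2 0
3 3 1 3
2 1 2 1
2 0 2 3
2 3 2 1
t=19: 0 3 2 0
3 3 1 3
2 1 2 2
2 0 2 3
2 3 2 1
t=20: 0 3 2 0
3 3 1 3
2 1 2 3
2 0 2 3
2 3 2 1

2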